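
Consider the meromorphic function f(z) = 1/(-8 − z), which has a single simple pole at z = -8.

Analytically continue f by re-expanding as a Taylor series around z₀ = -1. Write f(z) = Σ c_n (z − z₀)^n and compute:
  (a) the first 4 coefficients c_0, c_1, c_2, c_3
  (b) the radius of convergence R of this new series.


Let w = z − z₀, so z = z₀ + w.
Then -8 − z = -8 − (z₀ + w) = (-8 − z₀) − w = -7 − w.
f(z) = 1/(-7 − w) = (1/(-7)) · 1/(1 − w/(-7)) = Σ_{n≥0} w^n / (-7)^(n+1).
So c_n = 1/(-7)^(n+1):
  c_0 = 1/(-7)^1 = -1/7.
  c_1 = 1/(-7)^2 = 1/49.
  c_2 = 1/(-7)^3 = -1/343.
  c_3 = 1/(-7)^4 = 1/2401.
The series is valid for |w/d| < 1, i.e. |z − z₀| < |d|.
Radius of convergence: R = |-8 − z₀| = |-7| = 7 (distance from z₀ to the singularity z = -8).

c_0 = -1/7, c_1 = 1/49, c_2 = -1/343, c_3 = 1/2401; R = 7.


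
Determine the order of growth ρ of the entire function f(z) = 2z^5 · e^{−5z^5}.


M(r) = max_{|z|=r} |2|·|z|^5·|e^{−5z^5}| = 2·r^5 · e^{5r^5} (the factors attain their maxima compatibly on |z|=r). Then log M(r) = log 2 + 5·log r + 5r^5, dominated by the last term, so log log M(r) ~ 5·log r. The polynomial factor 2z^5 contributes only a log r term and does not affect the order. ρ = 5.
Therefore ρ = 5.

Order ρ = 5.


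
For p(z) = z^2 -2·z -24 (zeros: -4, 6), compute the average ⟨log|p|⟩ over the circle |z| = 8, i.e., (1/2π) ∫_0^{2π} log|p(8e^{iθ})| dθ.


Zeros: -4, 6; r = 8.
Inside |z| < r: -4, 6. Outside (|z| ≥ r): ∅.
p(0) = -24, so log|p(0)| = log(24) = 3.1781.
Apply Jensen: I(r) = log|p(0)| + Σ_k log(r/|z_k|), summed over zeros inside |z| < r.
  log(r/|z_k|) for z_k = -4: log(8/4) = 0.6931
  log(r/|z_k|) for z_k = 6: log(8/6) = 0.2877
Sum over inside zeros: 0.9808.
I(r) = log|p(0)| + (inside sum) = 3.1781 + 0.9808 = 4.1589.
Closed form (all zeros inside, monic): I(r) = n·log(r) = 2·log(8) = 4.1589. ✓

I(r) ≈ 4.1589.


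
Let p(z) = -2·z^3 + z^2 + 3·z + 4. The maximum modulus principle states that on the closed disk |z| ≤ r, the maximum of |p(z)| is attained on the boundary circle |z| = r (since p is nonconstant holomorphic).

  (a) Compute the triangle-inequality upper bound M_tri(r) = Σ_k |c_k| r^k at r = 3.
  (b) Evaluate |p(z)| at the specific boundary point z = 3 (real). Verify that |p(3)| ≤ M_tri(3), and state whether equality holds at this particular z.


Coefficients: c_0 = 4, c_1 = 3, c_2 = 1, c_3 = -2. Radius r = 3.
Part (a). Triangle bound: M_tri(r) = Σ_k |c_k| r^k
  = |4|·3^0 + |3|·3^1 + |1|·3^2 + |-2|·3^3
  = 4 + 9 + 9 + 54 = 76.
This bounds M(r) := max_{|z|=r} |p(z)| from above; equality holds iff all terms c_k z^k can be made to align in phase at a single z on |z|=r.
Part (b). At z = 3 (real, on the circle |z| = r):
  p(3) = (4)·3^0 + (3)·3^1 + (1)·3^2 + (-2)·3^3 = -32.
  |p(3)| = 32.
Check: |p(3)| = 32 ≤ 76 = M_tri(3). ✓ Equality does not hold at z = 3 (the coefficients have mixed signs, so the terms do not all align in phase there).

M_tri(3) = 76; |p(3)| = 32; equality at z=3: no.


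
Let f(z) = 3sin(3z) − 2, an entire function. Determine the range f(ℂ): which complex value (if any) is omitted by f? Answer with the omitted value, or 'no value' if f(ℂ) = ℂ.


Little Picard bounds the complement of f(ℂ) to at most one point.
sin is entire and surjective onto ℂ: for every w ∈ ℂ, sin(ζ) = w has a solution ζ ∈ ℂ (e.g., via the complex inverse arcsin). With ζ = 3z this gives z = ζ/(3). Then 3·sin(3z) takes every value in 3·ℂ = ℂ, and adding -2 is a bijection of ℂ. So f is surjective and omits no value. (Note: only on the real line is sin bounded by [−1, 1].)

Omitted value: no value.


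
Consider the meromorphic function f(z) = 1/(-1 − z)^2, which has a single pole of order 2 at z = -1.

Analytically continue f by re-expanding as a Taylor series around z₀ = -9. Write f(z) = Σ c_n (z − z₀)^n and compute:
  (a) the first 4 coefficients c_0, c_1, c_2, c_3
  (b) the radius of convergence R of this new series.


Let w = z − z₀, so z = z₀ + w.
Then -1 − z = -1 − (z₀ + w) = (-1 − z₀) − w = 8 − w.
f(z) = 1/(8 − w)^2 = (1/(8)^2) · (1 − w/(8))^{−2}.
By the binomial series (1−u)^{−2} = Σ_{n≥0} C(n+1, 1) u^n for |u|<1, with u = w/(8):
  c_n = C(n+1, 1) / (8)^(n+2).
  c_0 = 1/(8)^2 = 1/64.
  c_1 = 2/(8)^3 = 1/256.
  c_2 = 3/(8)^4 = 3/4096.
  c_3 = 4/(8)^5 = 1/8192.
The series is valid for |w/d| < 1, i.e. |z − z₀| < |d|.
Radius of convergence: R = |-1 − z₀| = |8| = 8 (distance from z₀ to the singularity z = -1).

c_0 = 1/64, c_1 = 1/256, c_2 = 3/4096, c_3 = 1/8192; R = 8.


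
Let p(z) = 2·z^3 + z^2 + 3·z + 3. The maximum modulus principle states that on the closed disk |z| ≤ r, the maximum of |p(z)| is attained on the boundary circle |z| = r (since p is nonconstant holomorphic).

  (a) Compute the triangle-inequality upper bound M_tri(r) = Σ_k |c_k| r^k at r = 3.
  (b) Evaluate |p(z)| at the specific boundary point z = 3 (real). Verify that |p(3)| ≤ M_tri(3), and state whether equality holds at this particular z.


Coefficients: c_0 = 3, c_1 = 3, c_2 = 1, c_3 = 2. Radius r = 3.
Part (a). Triangle bound: M_tri(r) = Σ_k |c_k| r^k
  = |3|·3^0 + |3|·3^1 + |1|·3^2 + |2|·3^3
  = 3 + 9 + 9 + 54 = 75.
This bounds M(r) := max_{|z|=r} |p(z)| from above; equality holds iff all terms c_k z^k can be made to align in phase at a single z on |z|=r.
Part (b). At z = 3 (real, on the circle |z| = r):
  p(3) = (3)·3^0 + (3)·3^1 + (1)·3^2 + (2)·3^3 = 75.
  |p(3)| = 75.
Since all nonzero coefficients share the same sign, |p(3)| = 75 = M_tri(3); the triangle bound is attained at z = 3, so in fact M(r) = 75.

M_tri(3) = 75; |p(3)| = 75; equality at z=3: yes.


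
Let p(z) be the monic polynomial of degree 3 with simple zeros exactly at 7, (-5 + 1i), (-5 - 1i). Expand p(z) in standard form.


The polynomial is p(z) = ∏_{α ∈ S} (z − α), where S = {7, (-5 + 1i), (-5 - 1i)}.
Expanding the product yields: p(z) = z^3 + 3·z^2 -44·z -182.
Note conjugate pairs combine to real quadratics: (z − (-5+1i))(z − (-5−1i)) = z² + 10z + 26.
The resulting polynomial has degree 3 and real coefficients as required.

p(z) = z^3 + 3·z^2 -44·z -182.


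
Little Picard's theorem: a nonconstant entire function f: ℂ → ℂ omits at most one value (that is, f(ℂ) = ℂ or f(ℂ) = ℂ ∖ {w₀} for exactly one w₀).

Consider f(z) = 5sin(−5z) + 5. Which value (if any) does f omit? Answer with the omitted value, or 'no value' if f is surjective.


Little Picard bounds the complement of f(ℂ) to at most one point.
sin is entire and surjective onto ℂ: for every w ∈ ℂ, sin(ζ) = w has a solution ζ ∈ ℂ (e.g., via the complex inverse arcsin). With ζ = −5z this gives z = ζ/(-5). Then 5·sin(−5z) takes every value in 5·ℂ = ℂ, and adding 5 is a bijection of ℂ. So f is surjective and omits no value. (Note: only on the real line is sin bounded by [−1, 1].)

Omitted value: no value.


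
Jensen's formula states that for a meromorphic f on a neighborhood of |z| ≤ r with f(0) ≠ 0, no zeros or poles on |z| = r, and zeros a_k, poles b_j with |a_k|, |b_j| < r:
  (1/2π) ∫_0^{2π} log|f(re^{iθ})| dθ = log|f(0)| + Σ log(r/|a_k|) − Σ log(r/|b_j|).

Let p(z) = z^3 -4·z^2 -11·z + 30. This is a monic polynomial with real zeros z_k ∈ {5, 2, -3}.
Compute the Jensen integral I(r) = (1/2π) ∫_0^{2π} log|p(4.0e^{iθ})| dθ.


Zeros: -3, 2, 5; r = 4.0.
Inside |z| < r: -3, 2. Outside (|z| ≥ r): 5.
p(0) = 30, so log|p(0)| = log(30) = 3.4012.
Apply Jensen: I(r) = log|p(0)| + Σ_k log(r/|z_k|), summed over zeros inside |z| < r.
  log(r/|z_k|) for z_k = 2: log(4.0/2) = 0.6931
  log(r/|z_k|) for z_k = -3: log(4.0/3) = 0.2877
  Outside zeros (5) contribute nothing to the Jensen sum.
Sum over inside zeros: 0.9808.
I(r) = log|p(0)| + (inside sum) = 3.4012 + 0.9808 = 4.3820.
Note: since some zeros are outside |z| ≤ r, the simplified n·log(r) form does NOT apply — only the inside zeros contribute.

I(r) ≈ 4.3820.


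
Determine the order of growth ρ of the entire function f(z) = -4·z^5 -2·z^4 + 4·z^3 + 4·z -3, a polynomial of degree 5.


|f(z)| ≤ Σ|c_k|·r^k = O(r^5) as r → ∞. Polynomial growth is O(e^{r^ε}) for every ε > 0 (since r^5/e^{r^ε} → 0), so ρ ≤ ε for all ε > 0, i.e. ρ = 0. Every nonconstant polynomial has order 0.
Therefore ρ = 0.

Order ρ = 0.


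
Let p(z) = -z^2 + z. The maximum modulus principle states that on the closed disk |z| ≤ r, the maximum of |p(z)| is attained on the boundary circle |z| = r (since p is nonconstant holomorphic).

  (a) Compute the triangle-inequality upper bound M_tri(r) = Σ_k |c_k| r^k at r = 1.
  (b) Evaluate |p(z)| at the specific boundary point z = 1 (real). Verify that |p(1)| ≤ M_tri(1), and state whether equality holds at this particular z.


Coefficients: c_0 = 0, c_1 = 1, c_2 = -1. Radius r = 1.
Part (a). Triangle bound: M_tri(r) = Σ_k |c_k| r^k
  = |0|·1^0 + |1|·1^1 + |-1|·1^2
  = 0 + 1 + 1 = 2.
This bounds M(r) := max_{|z|=r} |p(z)| from above; equality holds iff all terms c_k z^k can be made to align in phase at a single z on |z|=r.
Part (b). At z = 1 (real, on the circle |z| = r):
  p(1) = (0)·1^0 + (1)·1^1 + (-1)·1^2 = 0.
  |p(1)| = 0.
Check: |p(1)| = 0 ≤ 2 = M_tri(1). ✓ Equality does not hold at z = 1 (the coefficients have mixed signs, so the terms do not all align in phase there).

M_tri(1) = 2; |p(1)| = 0; equality at z=1: no.


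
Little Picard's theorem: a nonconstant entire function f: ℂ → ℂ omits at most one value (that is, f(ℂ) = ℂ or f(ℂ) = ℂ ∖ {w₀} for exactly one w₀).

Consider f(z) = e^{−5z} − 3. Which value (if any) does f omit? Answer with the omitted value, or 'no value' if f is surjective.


Little Picard bounds the complement of f(ℂ) to at most one point.
e^{−5z} is never zero on ℂ, so 1·e^{−5z} takes every value in ℂ ∖ {0}. Adding -3 shifts the range to ℂ ∖ {-3}. Thus f omits exactly the value -3.

Omitted value: -3.


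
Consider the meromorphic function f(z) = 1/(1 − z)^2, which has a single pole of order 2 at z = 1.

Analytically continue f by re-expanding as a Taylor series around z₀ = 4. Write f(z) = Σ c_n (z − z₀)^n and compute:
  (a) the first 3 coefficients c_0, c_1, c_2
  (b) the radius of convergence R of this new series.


Let w = z − z₀, so z = z₀ + w.
Then 1 − z = 1 − (z₀ + w) = (1 − z₀) − w = -3 − w.
f(z) = 1/(-3 − w)^2 = (1/(-3)^2) · (1 − w/(-3))^{−2}.
By the binomial series (1−u)^{−2} = Σ_{n≥0} C(n+1, 1) u^n for |u|<1, with u = w/(-3):
  c_n = C(n+1, 1) / (-3)^(n+2).
  c_0 = 1/(-3)^2 = 1/9.
  c_1 = 2/(-3)^3 = -2/27.
  c_2 = 3/(-3)^4 = 1/27.
The series is valid for |w/d| < 1, i.e. |z − z₀| < |d|.
Radius of convergence: R = |1 − z₀| = |-3| = 3 (distance from z₀ to the singularity z = 1).

c_0 = 1/9, c_1 = -2/27, c_2 = 1/27; R = 3.


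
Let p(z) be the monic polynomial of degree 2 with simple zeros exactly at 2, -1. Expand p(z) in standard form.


The polynomial is p(z) = ∏_{α ∈ S} (z − α), where S = {2, -1}.
Expanding the product yields: p(z) = z^2 -z -2.
The resulting polynomial has degree 2 and real coefficients as required.

p(z) = z^2 -z -2.


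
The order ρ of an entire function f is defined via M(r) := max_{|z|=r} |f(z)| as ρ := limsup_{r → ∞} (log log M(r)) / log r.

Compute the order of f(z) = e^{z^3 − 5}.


|e^{z^3 − 5}| = e^{Re(1·z^3) + -5} ≤ e^{1|z|^3 + -5} = e^{1r^3 + -5} on |z| = r, so ρ ≤ 3. Choosing z on |z|=r so that 1·z^3 is real positive (always possible by picking arg z appropriately) gives |f(z)| = e^{1r^3 + -5}, matching the bound. The additive constant -5 does not affect log log M(r) ~ 3·log r. Hence ρ = 3.
Therefore ρ = 3.

Order ρ = 3.


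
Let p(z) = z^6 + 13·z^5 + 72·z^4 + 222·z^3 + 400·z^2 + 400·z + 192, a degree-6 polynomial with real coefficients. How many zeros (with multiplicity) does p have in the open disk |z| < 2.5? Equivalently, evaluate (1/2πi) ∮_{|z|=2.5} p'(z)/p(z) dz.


The zeros of p are: (-1 + 1i), (-1 - 1i), -3, (-2 + 2i), (-2 - 2i), -4.
Their magnitudes are: 1.414, 1.414, 3, 2.828, 2.828, 4.
Zeros with |z| < R = 2.5: (-1 + 1i), (-1 - 1i).
Count = 2.
By the argument principle, (1/2πi) ∮_{|z|=R} p'(z)/p(z) dz equals exactly this count.

Number of zeros inside |z| < 2.5: 2.


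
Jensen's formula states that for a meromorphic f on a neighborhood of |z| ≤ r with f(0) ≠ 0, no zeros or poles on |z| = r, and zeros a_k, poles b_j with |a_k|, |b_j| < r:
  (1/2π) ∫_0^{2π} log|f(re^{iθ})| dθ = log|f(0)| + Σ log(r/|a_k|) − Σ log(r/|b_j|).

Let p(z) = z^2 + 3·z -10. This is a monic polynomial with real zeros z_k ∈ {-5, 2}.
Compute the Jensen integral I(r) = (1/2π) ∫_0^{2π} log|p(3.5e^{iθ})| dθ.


Zeros: -5, 2; r = 3.5.
Inside |z| < r: 2. Outside (|z| ≥ r): -5.
p(0) = -10, so log|p(0)| = log(10) = 2.3026.
Apply Jensen: I(r) = log|p(0)| + Σ_k log(r/|z_k|), summed over zeros inside |z| < r.
  log(r/|z_k|) for z_k = 2: log(3.5/2) = 0.5596
  Outside zeros (-5) contribute nothing to the Jensen sum.
Sum over inside zeros: 0.5596.
I(r) = log|p(0)| + (inside sum) = 2.3026 + 0.5596 = 2.8622.
Note: since some zeros are outside |z| ≤ r, the simplified n·log(r) form does NOT apply — only the inside zeros contribute.

I(r) ≈ 2.8622.


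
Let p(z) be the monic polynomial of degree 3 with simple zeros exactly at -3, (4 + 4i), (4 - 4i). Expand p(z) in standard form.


The polynomial is p(z) = ∏_{α ∈ S} (z − α), where S = {-3, (4 + 4i), (4 - 4i)}.
Expanding the product yields: p(z) = z^3 -5·z^2 + 8·z + 96.
Note conjugate pairs combine to real quadratics: (z − (4+4i))(z − (4−4i)) = z² − 8z + 32.
The resulting polynomial has degree 3 and real coefficients as required.

p(z) = z^3 -5·z^2 + 8·z + 96.


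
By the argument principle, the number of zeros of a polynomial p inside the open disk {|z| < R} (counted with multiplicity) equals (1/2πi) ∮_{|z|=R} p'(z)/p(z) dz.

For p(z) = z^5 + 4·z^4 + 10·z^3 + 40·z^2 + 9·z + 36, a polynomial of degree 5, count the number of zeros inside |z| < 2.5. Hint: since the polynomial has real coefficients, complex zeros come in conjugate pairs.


The zeros of p are: (0 + 3i), (0 - 3i), (0 + 1i), (0 - 1i), -4.
Their magnitudes are: 3, 3, 1, 1, 4.
Zeros with |z| < R = 2.5: (0 + 1i), (0 - 1i).
Count = 2.
By the argument principle, (1/2πi) ∮_{|z|=R} p'(z)/p(z) dz equals exactly this count.

Number of zeros inside |z| < 2.5: 2.


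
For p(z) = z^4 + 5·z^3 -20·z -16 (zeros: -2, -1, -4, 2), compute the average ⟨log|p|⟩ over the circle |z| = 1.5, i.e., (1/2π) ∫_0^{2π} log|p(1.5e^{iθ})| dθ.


Zeros: -4, -2, -1, 2; r = 1.5.
Inside |z| < r: -1. Outside (|z| ≥ r): -4, -2, 2.
p(0) = -16, so log|p(0)| = log(16) = 2.7726.
Apply Jensen: I(r) = log|p(0)| + Σ_k log(r/|z_k|), summed over zeros inside |z| < r.
  log(r/|z_k|) for z_k = -1: log(1.5/1) = 0.4055
  Outside zeros (-4, -2, 2) contribute nothing to the Jensen sum.
Sum over inside zeros: 0.4055.
I(r) = log|p(0)| + (inside sum) = 2.7726 + 0.4055 = 3.1781.
Note: since some zeros are outside |z| ≤ r, the simplified n·log(r) form does NOT apply — only the inside zeros contribute.

I(r) ≈ 3.1781.


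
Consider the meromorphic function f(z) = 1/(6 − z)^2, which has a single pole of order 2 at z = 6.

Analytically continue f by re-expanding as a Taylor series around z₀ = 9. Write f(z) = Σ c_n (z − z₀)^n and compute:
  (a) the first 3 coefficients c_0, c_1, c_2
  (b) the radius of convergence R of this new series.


Let w = z − z₀, so z = z₀ + w.
Then 6 − z = 6 − (z₀ + w) = (6 − z₀) − w = -3 − w.
f(z) = 1/(-3 − w)^2 = (1/(-3)^2) · (1 − w/(-3))^{−2}.
By the binomial series (1−u)^{−2} = Σ_{n≥0} C(n+1, 1) u^n for |u|<1, with u = w/(-3):
  c_n = C(n+1, 1) / (-3)^(n+2).
  c_0 = 1/(-3)^2 = 1/9.
  c_1 = 2/(-3)^3 = -2/27.
  c_2 = 3/(-3)^4 = 1/27.
The series is valid for |w/d| < 1, i.e. |z − z₀| < |d|.
Radius of convergence: R = |6 − z₀| = |-3| = 3 (distance from z₀ to the singularity z = 6).

c_0 = 1/9, c_1 = -2/27, c_2 = 1/27; R = 3.


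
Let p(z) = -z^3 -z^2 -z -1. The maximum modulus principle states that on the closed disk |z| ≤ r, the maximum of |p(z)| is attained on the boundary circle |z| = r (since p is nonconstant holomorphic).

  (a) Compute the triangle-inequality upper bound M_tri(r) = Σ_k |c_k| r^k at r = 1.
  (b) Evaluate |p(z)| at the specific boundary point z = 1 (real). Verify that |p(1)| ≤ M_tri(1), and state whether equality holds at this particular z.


Coefficients: c_0 = -1, c_1 = -1, c_2 = -1, c_3 = -1. Radius r = 1.
Part (a). Triangle bound: M_tri(r) = Σ_k |c_k| r^k
  = |-1|·1^0 + |-1|·1^1 + |-1|·1^2 + |-1|·1^3
  = 1 + 1 + 1 + 1 = 4.
This bounds M(r) := max_{|z|=r} |p(z)| from above; equality holds iff all terms c_k z^k can be made to align in phase at a single z on |z|=r.
Part (b). At z = 1 (real, on the circle |z| = r):
  p(1) = (-1)·1^0 + (-1)·1^1 + (-1)·1^2 + (-1)·1^3 = -4.
  |p(1)| = 4.
Since all nonzero coefficients share the same sign, |p(1)| = 4 = M_tri(1); the triangle bound is attained at z = 1, so in fact M(r) = 4.

M_tri(1) = 4; |p(1)| = 4; equality at z=1: yes.


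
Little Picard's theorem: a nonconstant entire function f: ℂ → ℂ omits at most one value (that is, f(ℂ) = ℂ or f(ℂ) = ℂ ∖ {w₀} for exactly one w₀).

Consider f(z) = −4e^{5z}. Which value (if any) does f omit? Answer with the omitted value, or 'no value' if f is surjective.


Little Picard bounds the complement of f(ℂ) to at most one point.
e^{5z} is never zero on ℂ, so -4·e^{5z} takes every value in ℂ ∖ {0}. Adding 0 shifts the range to ℂ ∖ {0}. Thus f omits exactly the value 0.

Omitted value: 0.


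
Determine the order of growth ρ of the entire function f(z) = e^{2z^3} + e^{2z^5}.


Each summand is entire of order 3 and 5 respectively (as in the single-exponential case). The order of a sum is at most the max of the orders, so ρ ≤ 5. For the lower bound: on |z|=r choose arg z so that 2z^5 is real positive; then |e^{2z^5}| = e^{2r^5} while |e^{2z^3}| ≤ e^{2r^3} = o(e^{2r^5}). So |f| ≥ e^{2r^5}(1 − o(1)) and ρ ≥ 5. Hence ρ = max(3, 5) = 5.
Therefore ρ = 5.

Order ρ = 5.


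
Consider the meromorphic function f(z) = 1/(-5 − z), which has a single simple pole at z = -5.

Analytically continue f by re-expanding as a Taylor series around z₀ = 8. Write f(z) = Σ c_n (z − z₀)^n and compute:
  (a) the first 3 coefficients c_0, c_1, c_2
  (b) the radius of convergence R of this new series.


Let w = z − z₀, so z = z₀ + w.
Then -5 − z = -5 − (z₀ + w) = (-5 − z₀) − w = -13 − w.
f(z) = 1/(-13 − w) = (1/(-13)) · 1/(1 − w/(-13)) = Σ_{n≥0} w^n / (-13)^(n+1).
So c_n = 1/(-13)^(n+1):
  c_0 = 1/(-13)^1 = -1/13.
  c_1 = 1/(-13)^2 = 1/169.
  c_2 = 1/(-13)^3 = -1/2197.
The series is valid for |w/d| < 1, i.e. |z − z₀| < |d|.
Radius of convergence: R = |-5 − z₀| = |-13| = 13 (distance from z₀ to the singularity z = -5).

c_0 = -1/13, c_1 = 1/169, c_2 = -1/2197; R = 13.


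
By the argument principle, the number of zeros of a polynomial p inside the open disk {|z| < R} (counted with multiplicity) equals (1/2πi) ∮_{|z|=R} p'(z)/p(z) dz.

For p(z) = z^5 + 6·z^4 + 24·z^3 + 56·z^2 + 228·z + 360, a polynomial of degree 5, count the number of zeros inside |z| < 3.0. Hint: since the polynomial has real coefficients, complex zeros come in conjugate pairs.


The zeros of p are: -2, (-3 + 3i), (-3 - 3i), (1 + 3i), (1 - 3i).
Their magnitudes are: 2, 4.243, 4.243, 3.162, 3.162.
Zeros with |z| < R = 3.0: -2.
Count = 1.
By the argument principle, (1/2πi) ∮_{|z|=R} p'(z)/p(z) dz equals exactly this count.

Number of zeros inside |z| < 3.0: 1.


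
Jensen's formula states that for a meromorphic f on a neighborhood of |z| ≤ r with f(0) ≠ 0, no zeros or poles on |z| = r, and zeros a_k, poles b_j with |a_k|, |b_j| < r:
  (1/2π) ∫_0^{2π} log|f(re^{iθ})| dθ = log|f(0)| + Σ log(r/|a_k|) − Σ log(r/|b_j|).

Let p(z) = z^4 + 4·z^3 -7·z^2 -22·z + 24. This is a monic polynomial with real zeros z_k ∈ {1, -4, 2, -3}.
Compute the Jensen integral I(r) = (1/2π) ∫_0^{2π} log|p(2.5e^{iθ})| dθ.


Zeros: -4, -3, 1, 2; r = 2.5.
Inside |z| < r: 1, 2. Outside (|z| ≥ r): -4, -3.
p(0) = 24, so log|p(0)| = log(24) = 3.1781.
Apply Jensen: I(r) = log|p(0)| + Σ_k log(r/|z_k|), summed over zeros inside |z| < r.
  log(r/|z_k|) for z_k = 1: log(2.5/1) = 0.9163
  log(r/|z_k|) for z_k = 2: log(2.5/2) = 0.2231
  Outside zeros (-4, -3) contribute nothing to the Jensen sum.
Sum over inside zeros: 1.1394.
I(r) = log|p(0)| + (inside sum) = 3.1781 + 1.1394 = 4.3175.
Note: since some zeros are outside |z| ≤ r, the simplified n·log(r) form does NOT apply — only the inside zeros contribute.

I(r) ≈ 4.3175.


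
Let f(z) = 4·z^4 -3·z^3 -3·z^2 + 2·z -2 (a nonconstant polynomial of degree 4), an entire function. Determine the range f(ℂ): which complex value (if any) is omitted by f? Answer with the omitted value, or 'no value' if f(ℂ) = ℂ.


Little Picard bounds the complement of f(ℂ) to at most one point.
For every w ∈ ℂ, the equation p(z) − w = 0 is a nonconstant polynomial in z and hence has at least one root by the fundamental theorem of algebra. So p is surjective onto ℂ, omitting no value.

Omitted value: no value.


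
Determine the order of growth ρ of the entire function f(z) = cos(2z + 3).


cos(w) is a linear combination of e^{iw} and e^{−iw} (or e^w, e^{−w} in the hyperbolic case), so |cos(w)| ≤ e^{|w|}. With w = 2z + 3, |w| ≤ 2|z| + 3 = 2r + 3 on |z| = r, giving M(r) ≤ e^{2r + 3}, so ρ ≤ 1. On a suitable ray (z = it for sin/cos; z = t for sinh/cosh, t real → ∞), |cos(2z + 3)| grows like e^{2|t|}/2, so ρ ≥ 1. Hence ρ = 1.
Therefore ρ = 1.

Order ρ = 1.


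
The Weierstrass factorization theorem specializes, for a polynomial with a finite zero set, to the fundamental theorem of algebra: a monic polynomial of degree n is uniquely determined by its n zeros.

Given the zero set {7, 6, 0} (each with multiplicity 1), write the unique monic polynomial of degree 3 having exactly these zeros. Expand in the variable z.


The polynomial is p(z) = ∏_{α ∈ S} (z − α), where S = {7, 6, 0}.
Expanding the product yields: p(z) = z^3 -13·z^2 + 42·z.
The resulting polynomial has degree 3 and real coefficients as required.

p(z) = z^3 -13·z^2 + 42·z.


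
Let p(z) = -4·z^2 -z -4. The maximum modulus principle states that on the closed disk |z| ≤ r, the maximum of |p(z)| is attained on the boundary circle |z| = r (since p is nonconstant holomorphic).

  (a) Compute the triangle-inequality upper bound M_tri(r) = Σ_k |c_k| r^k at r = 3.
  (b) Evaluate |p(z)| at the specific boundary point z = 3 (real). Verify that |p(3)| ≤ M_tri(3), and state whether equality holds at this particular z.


Coefficients: c_0 = -4, c_1 = -1, c_2 = -4. Radius r = 3.
Part (a). Triangle bound: M_tri(r) = Σ_k |c_k| r^k
  = |-4|·3^0 + |-1|·3^1 + |-4|·3^2
  = 4 + 3 + 36 = 43.
This bounds M(r) := max_{|z|=r} |p(z)| from above; equality holds iff all terms c_k z^k can be made to align in phase at a single z on |z|=r.
Part (b). At z = 3 (real, on the circle |z| = r):
  p(3) = (-4)·3^0 + (-1)·3^1 + (-4)·3^2 = -43.
  |p(3)| = 43.
Since all nonzero coefficients share the same sign, |p(3)| = 43 = M_tri(3); the triangle bound is attained at z = 3, so in fact M(r) = 43.

M_tri(3) = 43; |p(3)| = 43; equality at z=3: yes.


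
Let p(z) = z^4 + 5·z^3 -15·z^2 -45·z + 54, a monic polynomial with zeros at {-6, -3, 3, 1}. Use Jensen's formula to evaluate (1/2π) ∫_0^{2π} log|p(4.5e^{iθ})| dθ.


Zeros: -6, -3, 1, 3; r = 4.5.
Inside |z| < r: -3, 1, 3. Outside (|z| ≥ r): -6.
p(0) = 54, so log|p(0)| = log(54) = 3.9890.
Apply Jensen: I(r) = log|p(0)| + Σ_k log(r/|z_k|), summed over zeros inside |z| < r.
  log(r/|z_k|) for z_k = -3: log(4.5/3) = 0.4055
  log(r/|z_k|) for z_k = 3: log(4.5/3) = 0.4055
  log(r/|z_k|) for z_k = 1: log(4.5/1) = 1.5041
  Outside zeros (-6) contribute nothing to the Jensen sum.
Sum over inside zeros: 2.3150.
I(r) = log|p(0)| + (inside sum) = 3.9890 + 2.3150 = 6.3040.
Note: since some zeros are outside |z| ≤ r, the simplified n·log(r) form does NOT apply — only the inside zeros contribute.

I(r) ≈ 6.3040.


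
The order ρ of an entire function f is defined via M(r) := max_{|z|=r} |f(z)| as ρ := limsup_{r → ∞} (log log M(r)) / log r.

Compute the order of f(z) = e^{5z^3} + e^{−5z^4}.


Each summand is entire of order 3 and 4 respectively (as in the single-exponential case). The order of a sum is at most the max of the orders, so ρ ≤ 4. For the lower bound: on |z|=r choose arg z so that -5z^4 is real positive; then |e^{-5z^4}| = e^{5r^4} while |e^{5z^3}| ≤ e^{5r^3} = o(e^{5r^4}). So |f| ≥ e^{5r^4}(1 − o(1)) and ρ ≥ 4. Hence ρ = max(3, 4) = 4.
Therefore ρ = 4.

Order ρ = 4.


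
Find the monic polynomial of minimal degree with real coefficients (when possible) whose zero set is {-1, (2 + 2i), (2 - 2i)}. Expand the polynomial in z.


The polynomial is p(z) = ∏_{α ∈ S} (z − α), where S = {-1, (2 + 2i), (2 - 2i)}.
Expanding the product yields: p(z) = z^3 -3·z^2 + 4·z + 8.
Note conjugate pairs combine to real quadratics: (z − (2+2i))(z − (2−2i)) = z² − 4z + 8.
The resulting polynomial has degree 3 and real coefficients as required.

p(z) = z^3 -3·z^2 + 4·z + 8.


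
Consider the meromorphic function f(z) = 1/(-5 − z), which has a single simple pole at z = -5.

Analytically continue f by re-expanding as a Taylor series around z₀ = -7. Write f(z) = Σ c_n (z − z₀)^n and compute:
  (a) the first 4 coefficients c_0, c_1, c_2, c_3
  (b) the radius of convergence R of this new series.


Let w = z − z₀, so z = z₀ + w.
Then -5 − z = -5 − (z₀ + w) = (-5 − z₀) − w = 2 − w.
f(z) = 1/(2 − w) = (1/(2)) · 1/(1 − w/(2)) = Σ_{n≥0} w^n / (2)^(n+1).
So c_n = 1/(2)^(n+1):
  c_0 = 1/(2)^1 = 1/2.
  c_1 = 1/(2)^2 = 1/4.
  c_2 = 1/(2)^3 = 1/8.
  c_3 = 1/(2)^4 = 1/16.
The series is valid for |w/d| < 1, i.e. |z − z₀| < |d|.
Radius of convergence: R = |-5 − z₀| = |2| = 2 (distance from z₀ to the singularity z = -5).

c_0 = 1/2, c_1 = 1/4, c_2 = 1/8, c_3 = 1/16; R = 2.


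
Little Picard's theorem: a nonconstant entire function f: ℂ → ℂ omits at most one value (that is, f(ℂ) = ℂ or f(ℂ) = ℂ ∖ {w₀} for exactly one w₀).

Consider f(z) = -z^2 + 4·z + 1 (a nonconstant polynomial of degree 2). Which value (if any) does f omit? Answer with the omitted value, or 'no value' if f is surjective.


Little Picard bounds the complement of f(ℂ) to at most one point.
For every w ∈ ℂ, the equation p(z) − w = 0 is a nonconstant polynomial in z and hence has at least one root by the fundamental theorem of algebra. So p is surjective onto ℂ, omitting no value.

Omitted value: no value.


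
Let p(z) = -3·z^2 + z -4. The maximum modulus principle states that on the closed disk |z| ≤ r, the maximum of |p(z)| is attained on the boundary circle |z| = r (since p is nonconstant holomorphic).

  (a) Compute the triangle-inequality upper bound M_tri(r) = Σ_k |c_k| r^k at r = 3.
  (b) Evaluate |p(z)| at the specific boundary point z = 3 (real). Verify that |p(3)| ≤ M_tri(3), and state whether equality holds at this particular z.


Coefficients: c_0 = -4, c_1 = 1, c_2 = -3. Radius r = 3.
Part (a). Triangle bound: M_tri(r) = Σ_k |c_k| r^k
  = |-4|·3^0 + |1|·3^1 + |-3|·3^2
  = 4 + 3 + 27 = 34.
This bounds M(r) := max_{|z|=r} |p(z)| from above; equality holds iff all terms c_k z^k can be made to align in phase at a single z on |z|=r.
Part (b). At z = 3 (real, on the circle |z| = r):
  p(3) = (-4)·3^0 + (1)·3^1 + (-3)·3^2 = -28.
  |p(3)| = 28.
Check: |p(3)| = 28 ≤ 34 = M_tri(3). ✓ Equality does not hold at z = 3 (the coefficients have mixed signs, so the terms do not all align in phase there).

M_tri(3) = 34; |p(3)| = 28; equality at z=3: no.


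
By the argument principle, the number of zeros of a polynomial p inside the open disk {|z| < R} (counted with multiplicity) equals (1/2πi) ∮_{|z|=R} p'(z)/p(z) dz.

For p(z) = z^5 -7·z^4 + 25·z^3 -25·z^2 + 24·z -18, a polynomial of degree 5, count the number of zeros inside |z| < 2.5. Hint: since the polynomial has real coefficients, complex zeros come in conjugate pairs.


The zeros of p are: 1, (0 + 1i), (0 - 1i), (3 + 3i), (3 - 3i).
Their magnitudes are: 1, 1, 1, 4.243, 4.243.
Zeros with |z| < R = 2.5: 1, (0 + 1i), (0 - 1i).
Count = 3.
By the argument principle, (1/2πi) ∮_{|z|=R} p'(z)/p(z) dz equals exactly this count.

Number of zeros inside |z| < 2.5: 3.


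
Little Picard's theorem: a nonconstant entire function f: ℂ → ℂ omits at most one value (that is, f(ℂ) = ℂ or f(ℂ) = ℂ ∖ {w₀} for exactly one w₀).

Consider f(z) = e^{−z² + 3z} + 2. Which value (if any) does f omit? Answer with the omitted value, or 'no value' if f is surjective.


Little Picard bounds the complement of f(ℂ) to at most one point.
The exponent g(z) = −z² + 3z is a nonconstant polynomial, hence surjective onto ℂ. So e^{g(z)} takes every value in {e^w : w ∈ ℂ} = ℂ ∖ {0}. Adding 2 shifts the range to ℂ ∖ {2}. f omits exactly 2.

Omitted value: 2.


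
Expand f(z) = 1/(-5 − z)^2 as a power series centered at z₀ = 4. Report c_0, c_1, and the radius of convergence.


Let w = z − z₀, so z = z₀ + w.
Then -5 − z = -5 − (z₀ + w) = (-5 − z₀) − w = -9 − w.
f(z) = 1/(-9 − w)^2 = (1/(-9)^2) · (1 − w/(-9))^{−2}.
By the binomial series (1−u)^{−2} = Σ_{n≥0} C(n+1, 1) u^n for |u|<1, with u = w/(-9):
  c_n = C(n+1, 1) / (-9)^(n+2).
  c_0 = 1/(-9)^2 = 1/81.
  c_1 = 2/(-9)^3 = -2/729.
The series is valid for |w/d| < 1, i.e. |z − z₀| < |d|.
Radius of convergence: R = |-5 − z₀| = |-9| = 9 (distance from z₀ to the singularity z = -5).

c_0 = 1/81, c_1 = -2/729; R = 9.


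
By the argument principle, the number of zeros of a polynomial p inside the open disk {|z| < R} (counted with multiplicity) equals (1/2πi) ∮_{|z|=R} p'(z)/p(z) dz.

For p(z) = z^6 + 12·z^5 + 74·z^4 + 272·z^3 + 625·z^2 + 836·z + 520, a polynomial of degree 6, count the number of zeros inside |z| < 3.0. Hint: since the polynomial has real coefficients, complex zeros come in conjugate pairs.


The zeros of p are: (-2 + 1i), (-2 - 1i), (-2 + 3i), (-2 - 3i), (-2 + 2i), (-2 - 2i).
Their magnitudes are: 2.236, 2.236, 3.606, 3.606, 2.828, 2.828.
Zeros with |z| < R = 3.0: (-2 + 1i), (-2 - 1i), (-2 + 2i), (-2 - 2i).
Count = 4.
By the argument principle, (1/2πi) ∮_{|z|=R} p'(z)/p(z) dz equals exactly this count.

Number of zeros inside |z| < 3.0: 4.


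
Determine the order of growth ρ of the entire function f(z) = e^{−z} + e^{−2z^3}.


Each summand is entire of order 1 and 3 respectively (as in the single-exponential case). The order of a sum is at most the max of the orders, so ρ ≤ 3. For the lower bound: on |z|=r choose arg z so that -2z^3 is real positive; then |e^{-2z^3}| = e^{2r^3} while |e^{-1z}| ≤ e^{1r^1} = o(e^{2r^3}). So |f| ≥ e^{2r^3}(1 − o(1)) and ρ ≥ 3. Hence ρ = max(1, 3) = 3.
Therefore ρ = 3.

Order ρ = 3.


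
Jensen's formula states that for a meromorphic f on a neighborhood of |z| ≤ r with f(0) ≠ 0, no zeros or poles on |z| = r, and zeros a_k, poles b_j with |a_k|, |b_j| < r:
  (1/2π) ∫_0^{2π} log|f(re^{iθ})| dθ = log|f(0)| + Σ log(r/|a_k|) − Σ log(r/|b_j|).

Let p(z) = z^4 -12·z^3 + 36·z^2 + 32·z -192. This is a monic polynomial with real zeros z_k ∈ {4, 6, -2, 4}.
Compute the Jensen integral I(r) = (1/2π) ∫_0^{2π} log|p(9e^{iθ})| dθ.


Zeros: -2, 4, 4, 6; r = 9.
Inside |z| < r: -2, 4, 4, 6. Outside (|z| ≥ r): ∅.
p(0) = -192, so log|p(0)| = log(192) = 5.2575.
Apply Jensen: I(r) = log|p(0)| + Σ_k log(r/|z_k|), summed over zeros inside |z| < r.
  log(r/|z_k|) for z_k = 4: log(9/4) = 0.8109
  log(r/|z_k|) for z_k = 6: log(9/6) = 0.4055
  log(r/|z_k|) for z_k = -2: log(9/2) = 1.5041
  log(r/|z_k|) for z_k = 4: log(9/4) = 0.8109
Sum over inside zeros: 3.5314.
I(r) = log|p(0)| + (inside sum) = 5.2575 + 3.5314 = 8.7889.
Closed form (all zeros inside, monic): I(r) = n·log(r) = 4·log(9) = 8.7889. ✓

I(r) ≈ 8.7889.


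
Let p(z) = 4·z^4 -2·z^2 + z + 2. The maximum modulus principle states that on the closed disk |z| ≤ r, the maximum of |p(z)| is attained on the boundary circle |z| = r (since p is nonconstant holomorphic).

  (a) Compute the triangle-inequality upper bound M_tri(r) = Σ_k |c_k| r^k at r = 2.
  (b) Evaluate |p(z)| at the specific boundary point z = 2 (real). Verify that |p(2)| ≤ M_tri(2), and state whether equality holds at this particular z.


Coefficients: c_0 = 2, c_1 = 1, c_2 = -2, c_3 = 0, c_4 = 4. Radius r = 2.
Part (a). Triangle bound: M_tri(r) = Σ_k |c_k| r^k
  = |2|·2^0 + |1|·2^1 + |-2|·2^2 + |0|·2^3 + |4|·2^4
  = 2 + 2 + 8 + 0 + 64 = 76.
This bounds M(r) := max_{|z|=r} |p(z)| from above; equality holds iff all terms c_k z^k can be made to align in phase at a single z on |z|=r.
Part (b). At z = 2 (real, on the circle |z| = r):
  p(2) = (2)·2^0 + (1)·2^1 + (-2)·2^2 + (0)·2^3 + (4)·2^4 = 60.
  |p(2)| = 60.
Check: |p(2)| = 60 ≤ 76 = M_tri(2). ✓ Equality does not hold at z = 2 (the coefficients have mixed signs, so the terms do not all align in phase there).

M_tri(2) = 76; |p(2)| = 60; equality at z=2: no.


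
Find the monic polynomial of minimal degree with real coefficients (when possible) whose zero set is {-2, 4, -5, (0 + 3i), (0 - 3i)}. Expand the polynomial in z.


The polynomial is p(z) = ∏_{α ∈ S} (z − α), where S = {-2, 4, -5, (0 + 3i), (0 - 3i)}.
Expanding the product yields: p(z) = z^5 + 3·z^4 -9·z^3 -13·z^2 -162·z -360.
Note conjugate pairs combine to real quadratics: (z − (0+3i))(z − (0−3i)) = z² + 9.
The resulting polynomial has degree 5 and real coefficients as required.

p(z) = z^5 + 3·z^4 -9·z^3 -13·z^2 -162·z -360.


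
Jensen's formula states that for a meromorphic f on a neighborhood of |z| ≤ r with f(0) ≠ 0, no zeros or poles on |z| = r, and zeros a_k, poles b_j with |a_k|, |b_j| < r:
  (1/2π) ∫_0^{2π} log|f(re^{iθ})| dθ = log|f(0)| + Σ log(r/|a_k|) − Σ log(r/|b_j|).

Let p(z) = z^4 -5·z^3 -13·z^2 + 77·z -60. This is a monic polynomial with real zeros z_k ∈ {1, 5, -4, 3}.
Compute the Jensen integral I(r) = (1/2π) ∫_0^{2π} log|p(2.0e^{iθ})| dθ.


Zeros: -4, 1, 3, 5; r = 2.0.
Inside |z| < r: 1. Outside (|z| ≥ r): -4, 3, 5.
p(0) = -60, so log|p(0)| = log(60) = 4.0943.
Apply Jensen: I(r) = log|p(0)| + Σ_k log(r/|z_k|), summed over zeros inside |z| < r.
  log(r/|z_k|) for z_k = 1: log(2.0/1) = 0.6931
  Outside zeros (-4, 3, 5) contribute nothing to the Jensen sum.
Sum over inside zeros: 0.6931.
I(r) = log|p(0)| + (inside sum) = 4.0943 + 0.6931 = 4.7875.
Note: since some zeros are outside |z| ≤ r, the simplified n·log(r) form does NOT apply — only the inside zeros contribute.

I(r) ≈ 4.7875.


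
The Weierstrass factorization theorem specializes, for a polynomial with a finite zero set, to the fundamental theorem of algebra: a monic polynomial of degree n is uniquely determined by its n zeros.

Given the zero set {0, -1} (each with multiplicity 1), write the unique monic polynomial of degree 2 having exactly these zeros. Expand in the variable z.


The polynomial is p(z) = ∏_{α ∈ S} (z − α), where S = {0, -1}.
Expanding the product yields: p(z) = z^2 + z.
The resulting polynomial has degree 2 and real coefficients as required.

p(z) = z^2 + z.


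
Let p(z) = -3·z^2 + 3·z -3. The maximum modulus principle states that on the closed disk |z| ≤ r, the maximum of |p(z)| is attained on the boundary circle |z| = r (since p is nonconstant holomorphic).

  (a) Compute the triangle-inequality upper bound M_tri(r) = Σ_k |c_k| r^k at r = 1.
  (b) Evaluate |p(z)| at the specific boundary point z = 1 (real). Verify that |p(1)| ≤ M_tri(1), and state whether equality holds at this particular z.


Coefficients: c_0 = -3, c_1 = 3, c_2 = -3. Radius r = 1.
Part (a). Triangle bound: M_tri(r) = Σ_k |c_k| r^k
  = |-3|·1^0 + |3|·1^1 + |-3|·1^2
  = 3 + 3 + 3 = 9.
This bounds M(r) := max_{|z|=r} |p(z)| from above; equality holds iff all terms c_k z^k can be made to align in phase at a single z on |z|=r.
Part (b). At z = 1 (real, on the circle |z| = r):
  p(1) = (-3)·1^0 + (3)·1^1 + (-3)·1^2 = -3.
  |p(1)| = 3.
Check: |p(1)| = 3 ≤ 9 = M_tri(1). ✓ Equality does not hold at z = 1 (the coefficients have mixed signs, so the terms do not all align in phase there).

M_tri(1) = 9; |p(1)| = 3; equality at z=1: no.


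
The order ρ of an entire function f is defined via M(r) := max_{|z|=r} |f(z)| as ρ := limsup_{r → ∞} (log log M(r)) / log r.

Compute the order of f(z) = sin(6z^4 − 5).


Write sin(w) = (e^{iw} ± e^{−iw})/(2 or 2i), so |sin(w)| ≤ e^{|w|}. With w = 6z^4 − 5, |w| ≤ 6r^4 + 5 on |z|=r, giving M(r) ≤ e^{6r^4 + 5} and ρ ≤ 4. For the lower bound, choose z on |z|=r with 6z^4 purely imaginary of modulus 6r^4; then |sin(6z^4 − 5)| grows like e^{6r^4}/2, so ρ ≥ 4. Hence ρ = 4.
Therefore ρ = 4.

Order ρ = 4.


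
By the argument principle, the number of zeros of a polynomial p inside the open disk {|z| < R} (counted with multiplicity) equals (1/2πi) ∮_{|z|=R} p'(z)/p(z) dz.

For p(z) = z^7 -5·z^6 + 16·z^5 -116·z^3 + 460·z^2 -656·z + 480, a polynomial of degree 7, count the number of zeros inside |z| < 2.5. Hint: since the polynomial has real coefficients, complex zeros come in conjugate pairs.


The zeros of p are: (1 + 1i), (1 - 1i), -3, (2 + 2i), (2 - 2i), (1 + 3i), (1 - 3i).
Their magnitudes are: 1.414, 1.414, 3, 2.828, 2.828, 3.162, 3.162.
Zeros with |z| < R = 2.5: (1 + 1i), (1 - 1i).
Count = 2.
By the argument principle, (1/2πi) ∮_{|z|=R} p'(z)/p(z) dz equals exactly this count.

Number of zeros inside |z| < 2.5: 2.


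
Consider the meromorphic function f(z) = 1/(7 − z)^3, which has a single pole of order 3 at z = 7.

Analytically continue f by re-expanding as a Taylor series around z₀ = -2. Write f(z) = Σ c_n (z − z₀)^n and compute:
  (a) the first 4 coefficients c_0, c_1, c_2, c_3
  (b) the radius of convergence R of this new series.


Let w = z − z₀, so z = z₀ + w.
Then 7 − z = 7 − (z₀ + w) = (7 − z₀) − w = 9 − w.
f(z) = 1/(9 − w)^3 = (1/(9)^3) · (1 − w/(9))^{−3}.
By the binomial series (1−u)^{−3} = Σ_{n≥0} C(n+2, 2) u^n for |u|<1, with u = w/(9):
  c_n = C(n+2, 2) / (9)^(n+3).
  c_0 = 1/(9)^3 = 1/729.
  c_1 = 3/(9)^4 = 1/2187.
  c_2 = 6/(9)^5 = 2/19683.
  c_3 = 10/(9)^6 = 10/531441.
The series is valid for |w/d| < 1, i.e. |z − z₀| < |d|.
Radius of convergence: R = |7 − z₀| = |9| = 9 (distance from z₀ to the singularity z = 7).

c_0 = 1/729, c_1 = 1/2187, c_2 = 2/19683, c_3 = 10/531441; R = 9.


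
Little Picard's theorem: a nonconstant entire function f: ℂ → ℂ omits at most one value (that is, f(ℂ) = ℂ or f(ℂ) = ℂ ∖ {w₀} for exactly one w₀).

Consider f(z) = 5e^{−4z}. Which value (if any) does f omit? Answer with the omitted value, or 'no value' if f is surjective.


Little Picard bounds the complement of f(ℂ) to at most one point.
e^{−4z} is never zero on ℂ, so 5·e^{−4z} takes every value in ℂ ∖ {0}. Adding 0 shifts the range to ℂ ∖ {0}. Thus f omits exactly the value 0.

Omitted value: 0.


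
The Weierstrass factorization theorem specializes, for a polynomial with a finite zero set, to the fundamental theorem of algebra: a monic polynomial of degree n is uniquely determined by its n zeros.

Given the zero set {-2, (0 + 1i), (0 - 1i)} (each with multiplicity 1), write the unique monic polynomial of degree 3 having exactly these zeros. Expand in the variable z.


The polynomial is p(z) = ∏_{α ∈ S} (z − α), where S = {-2, (0 + 1i), (0 - 1i)}.
Expanding the product yields: p(z) = z^3 + 2·z^2 + z + 2.
Note conjugate pairs combine to real quadratics: (z − (0+1i))(z − (0−1i)) = z² + 1.
The resulting polynomial has degree 3 and real coefficients as required.

p(z) = z^3 + 2·z^2 + z + 2.
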